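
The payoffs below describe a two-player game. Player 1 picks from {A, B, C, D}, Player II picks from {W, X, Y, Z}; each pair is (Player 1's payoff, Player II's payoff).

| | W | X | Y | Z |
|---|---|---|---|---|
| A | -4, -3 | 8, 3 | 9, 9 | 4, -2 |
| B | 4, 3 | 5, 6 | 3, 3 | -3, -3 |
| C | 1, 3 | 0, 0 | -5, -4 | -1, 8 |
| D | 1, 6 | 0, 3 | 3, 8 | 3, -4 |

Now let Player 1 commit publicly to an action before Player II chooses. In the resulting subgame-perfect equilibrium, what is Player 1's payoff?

9

Player II best-responds to each possible Player 1 move:
- A: BR = Y, leader payoff 9.
- B: BR = X, leader payoff 5.
- C: BR = Z, leader payoff -1.
- D: BR = Y, leader payoff 3.
Maximizing over 9, 5, -1, 3, Player 1 chooses A. Subgame-perfect outcome: (A, Y) with payoffs (9, 9).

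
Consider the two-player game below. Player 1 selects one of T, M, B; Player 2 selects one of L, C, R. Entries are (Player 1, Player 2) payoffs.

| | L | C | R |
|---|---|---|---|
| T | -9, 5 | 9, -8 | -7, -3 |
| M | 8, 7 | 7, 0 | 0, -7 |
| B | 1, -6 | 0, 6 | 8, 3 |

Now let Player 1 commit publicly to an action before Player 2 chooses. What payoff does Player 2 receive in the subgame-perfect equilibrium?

7

Work backward from Player 2's decision.
- T: Player 2 compares 5, -8, -3 and picks L; Player 1 would get -9.
- M: Player 2 compares 7, 0, -7 and picks L; Player 1 would get 8.
- B: Player 2 compares -6, 6, 3 and picks C; Player 1 would get 0.
Player 1's induced payoffs are -9, 8, 0, so Player 1 commits to M. Subgame-perfect outcome: (M, L) with payoffs (8, 7).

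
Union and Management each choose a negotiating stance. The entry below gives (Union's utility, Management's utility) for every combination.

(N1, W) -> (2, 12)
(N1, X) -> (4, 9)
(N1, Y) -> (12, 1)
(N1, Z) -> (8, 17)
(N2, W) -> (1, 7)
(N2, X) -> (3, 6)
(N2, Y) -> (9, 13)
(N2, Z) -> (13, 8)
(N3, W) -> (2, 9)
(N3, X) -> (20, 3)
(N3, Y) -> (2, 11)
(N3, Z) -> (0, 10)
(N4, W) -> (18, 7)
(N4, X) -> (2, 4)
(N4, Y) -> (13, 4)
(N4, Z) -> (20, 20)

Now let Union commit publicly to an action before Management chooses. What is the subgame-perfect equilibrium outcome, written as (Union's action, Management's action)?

(N4, Z)

Management best-responds to each possible Union move:
- N1: BR = Z, leader payoff 8.
- N2: BR = Y, leader payoff 9.
- N3: BR = Y, leader payoff 2.
- N4: BR = Z, leader payoff 20.
Maximizing over 8, 9, 2, 20, Union chooses N4. Subgame-perfect outcome: (N4, Z) with payoffs (20, 20).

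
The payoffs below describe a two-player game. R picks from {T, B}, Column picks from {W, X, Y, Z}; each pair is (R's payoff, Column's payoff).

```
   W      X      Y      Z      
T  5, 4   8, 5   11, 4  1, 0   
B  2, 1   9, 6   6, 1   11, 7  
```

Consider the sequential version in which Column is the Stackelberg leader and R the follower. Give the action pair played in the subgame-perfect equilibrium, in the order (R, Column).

(B, Z)

Solve by backward induction (Column leads).
- W → R plays T (best of 5, 2); Column gets 4.
- X → R plays B (best of 8, 9); Column gets 6.
- Y → R plays T (best of 11, 6); Column gets 4.
- Z → R plays B (best of 1, 11); Column gets 7.
Among 4, 6, 4, 7, the best is 7 at Z. Subgame-perfect outcome: (B, Z) with payoffs (11, 7).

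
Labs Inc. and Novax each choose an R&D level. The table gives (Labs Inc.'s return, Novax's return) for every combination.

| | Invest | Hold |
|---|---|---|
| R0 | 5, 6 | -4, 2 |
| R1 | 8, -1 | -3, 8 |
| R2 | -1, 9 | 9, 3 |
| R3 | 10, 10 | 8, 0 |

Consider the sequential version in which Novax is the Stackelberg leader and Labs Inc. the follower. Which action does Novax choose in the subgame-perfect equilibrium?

Work backward from Labs Inc.'s decision.
- Invest → Labs Inc. plays R3 (best of 5, 8, -1, 10); Novax gets 10.
- Hold → Labs Inc. plays R2 (best of -4, -3, 9, 8); Novax gets 3.
Novax's induced payoffs are 10, 3, so Novax commits to Invest. Subgame-perfect outcome: (R3, Invest) with payoffs (10, 10).

Invest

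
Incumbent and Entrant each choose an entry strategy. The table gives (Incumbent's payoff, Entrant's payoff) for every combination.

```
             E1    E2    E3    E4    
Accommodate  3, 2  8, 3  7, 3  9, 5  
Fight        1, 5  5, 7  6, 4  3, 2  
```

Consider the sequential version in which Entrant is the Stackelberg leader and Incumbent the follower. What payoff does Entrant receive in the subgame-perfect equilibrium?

5

Incumbent best-responds to each possible Entrant move:
- E1: Incumbent compares 3, 1 and picks Accommodate; Entrant would get 2.
- E2: Incumbent compares 8, 5 and picks Accommodate; Entrant would get 3.
- E3: Incumbent compares 7, 6 and picks Accommodate; Entrant would get 3.
- E4: Incumbent compares 9, 3 and picks Accommodate; Entrant would get 5.
Among 2, 3, 3, 5, the best is 5 at E4. Subgame-perfect outcome: (Accommodate, E4) with payoffs (9, 5).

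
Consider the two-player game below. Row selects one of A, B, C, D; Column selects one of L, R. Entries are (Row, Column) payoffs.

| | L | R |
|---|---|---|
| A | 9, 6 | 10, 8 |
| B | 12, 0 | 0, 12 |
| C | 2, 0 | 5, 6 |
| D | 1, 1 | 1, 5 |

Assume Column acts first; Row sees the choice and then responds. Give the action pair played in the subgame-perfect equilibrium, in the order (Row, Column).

Backward induction with Column moving first.
- L: BR = B, leader payoff 0.
- R: BR = A, leader payoff 8.
Maximizing over 0, 8, Column chooses R. Subgame-perfect outcome: (A, R) with payoffs (10, 8).

(A, R)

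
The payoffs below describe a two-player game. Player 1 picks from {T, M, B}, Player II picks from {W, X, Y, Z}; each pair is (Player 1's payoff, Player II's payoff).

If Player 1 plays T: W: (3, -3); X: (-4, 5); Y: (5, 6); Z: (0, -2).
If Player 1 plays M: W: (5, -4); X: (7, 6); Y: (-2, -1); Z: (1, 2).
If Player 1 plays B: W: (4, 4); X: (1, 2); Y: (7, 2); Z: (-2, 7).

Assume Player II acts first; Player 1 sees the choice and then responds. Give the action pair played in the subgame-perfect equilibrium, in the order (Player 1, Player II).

Work backward from Player 1's decision.
- W: Player 1 compares 3, 5, 4 and picks M; Player II would get -4.
- X: Player 1 compares -4, 7, 1 and picks M; Player II would get 6.
- Y: Player 1 compares 5, -2, 7 and picks B; Player II would get 2.
- Z: Player 1 compares 0, 1, -2 and picks M; Player II would get 2.
Among -4, 6, 2, 2, the best is 6 at X. Subgame-perfect outcome: (M, X) with payoffs (7, 6).

(M, X)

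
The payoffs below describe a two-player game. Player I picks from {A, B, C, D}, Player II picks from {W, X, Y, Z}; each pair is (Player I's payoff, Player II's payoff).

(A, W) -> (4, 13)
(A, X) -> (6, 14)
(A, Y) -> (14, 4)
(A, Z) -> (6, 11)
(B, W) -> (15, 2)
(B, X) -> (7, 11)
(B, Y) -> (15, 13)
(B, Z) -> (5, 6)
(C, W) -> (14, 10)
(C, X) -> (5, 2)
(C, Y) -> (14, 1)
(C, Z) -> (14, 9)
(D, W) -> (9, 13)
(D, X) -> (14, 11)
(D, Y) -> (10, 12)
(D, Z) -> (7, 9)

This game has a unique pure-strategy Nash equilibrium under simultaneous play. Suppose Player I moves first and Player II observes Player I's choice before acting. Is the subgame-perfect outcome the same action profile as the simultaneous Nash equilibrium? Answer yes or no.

yes

Backward induction with Player I moving first.
- A → Player II plays X (best of 13, 14, 4, 11); Player I gets 6.
- B → Player II plays Y (best of 2, 11, 13, 6); Player I gets 15.
- C → Player II plays W (best of 10, 2, 1, 9); Player I gets 14.
- D → Player II plays W (best of 13, 11, 12, 9); Player I gets 9.
Player I's induced payoffs are 6, 15, 14, 9, so Player I commits to B. Subgame-perfect outcome: (B, Y) with payoffs (15, 13).
Now find the simultaneous Nash equilibrium.
Player I's best replies: W→B; X→D; Y→B; Z→C.
Player II's best replies: A→X; B→Y; C→W; D→W.
The unique mutual best reply is (B, Y), giving (15, 13).
Sequential outcome (B, Y) coincides with the Nash profile (B, Y).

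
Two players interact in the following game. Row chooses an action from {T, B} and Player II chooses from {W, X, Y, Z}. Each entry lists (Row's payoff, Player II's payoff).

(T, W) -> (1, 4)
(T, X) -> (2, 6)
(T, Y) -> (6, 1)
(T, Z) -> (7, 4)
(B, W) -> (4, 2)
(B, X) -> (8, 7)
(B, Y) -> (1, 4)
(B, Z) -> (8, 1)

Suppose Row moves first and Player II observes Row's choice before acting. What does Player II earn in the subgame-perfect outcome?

7

Player II best-responds to each possible Row move:
- T → Player II plays X (best of 4, 6, 1, 4); Row gets 2.
- B → Player II plays X (best of 2, 7, 4, 1); Row gets 8.
Maximizing over 2, 8, Row chooses B. Subgame-perfect outcome: (B, X) with payoffs (8, 7).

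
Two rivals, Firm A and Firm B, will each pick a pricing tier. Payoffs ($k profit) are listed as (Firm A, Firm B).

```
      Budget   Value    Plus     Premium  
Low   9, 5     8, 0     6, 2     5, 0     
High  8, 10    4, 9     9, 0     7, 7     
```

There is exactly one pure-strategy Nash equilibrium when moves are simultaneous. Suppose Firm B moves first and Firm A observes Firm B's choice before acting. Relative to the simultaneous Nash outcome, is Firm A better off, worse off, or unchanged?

Firm A best-responds to each possible Firm B move:
- Budget: BR = Low, leader payoff 5.
- Value: BR = Low, leader payoff 0.
- Plus: BR = High, leader payoff 0.
- Premium: BR = High, leader payoff 7.
Maximizing over 5, 0, 0, 7, Firm B chooses Premium. Subgame-perfect outcome: (High, Premium) with payoffs (7, 7).
Under simultaneous play:
Firm A's best replies: Budget→Low; Value→Low; Plus→High; Premium→High.
Firm B's best replies: Low→Budget; High→Budget.
The unique mutual best reply is (Low, Budget), giving (9, 5).
Firm A earns 7 sequentially versus 9 at the Nash outcome: worse off.

worse off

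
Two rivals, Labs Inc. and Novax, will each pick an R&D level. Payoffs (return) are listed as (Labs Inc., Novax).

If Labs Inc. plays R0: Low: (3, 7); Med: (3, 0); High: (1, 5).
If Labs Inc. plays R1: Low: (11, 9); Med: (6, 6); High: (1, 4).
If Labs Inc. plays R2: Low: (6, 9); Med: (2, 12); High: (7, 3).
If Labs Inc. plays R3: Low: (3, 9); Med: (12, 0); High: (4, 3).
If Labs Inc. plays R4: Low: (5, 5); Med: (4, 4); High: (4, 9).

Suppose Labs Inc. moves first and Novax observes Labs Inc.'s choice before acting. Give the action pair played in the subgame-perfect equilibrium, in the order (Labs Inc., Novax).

Work backward from Novax's decision.
- R0: Novax compares 7, 0, 5 and picks Low; Labs Inc. would get 3.
- R1: Novax compares 9, 6, 4 and picks Low; Labs Inc. would get 11.
- R2: Novax compares 9, 12, 3 and picks Med; Labs Inc. would get 2.
- R3: Novax compares 9, 0, 3 and picks Low; Labs Inc. would get 3.
- R4: Novax compares 5, 4, 9 and picks High; Labs Inc. would get 4.
Labs Inc.'s induced payoffs are 3, 11, 2, 3, 4, so Labs Inc. commits to R1. Subgame-perfect outcome: (R1, Low) with payoffs (11, 9).

(R1, Low)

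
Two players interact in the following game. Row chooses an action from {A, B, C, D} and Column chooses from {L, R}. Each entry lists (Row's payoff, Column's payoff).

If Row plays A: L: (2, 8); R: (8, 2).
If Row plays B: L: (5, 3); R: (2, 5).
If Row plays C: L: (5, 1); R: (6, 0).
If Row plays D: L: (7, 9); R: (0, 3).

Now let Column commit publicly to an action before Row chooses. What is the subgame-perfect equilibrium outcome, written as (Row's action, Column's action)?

Row best-responds to each possible Column move:
- L: Row compares 2, 5, 5, 7 and picks D; Column would get 9.
- R: Row compares 8, 2, 6, 0 and picks A; Column would get 2.
Column's induced payoffs are 9, 2, so Column commits to L. Subgame-perfect outcome: (D, L) with payoffs (7, 9).

(D, L)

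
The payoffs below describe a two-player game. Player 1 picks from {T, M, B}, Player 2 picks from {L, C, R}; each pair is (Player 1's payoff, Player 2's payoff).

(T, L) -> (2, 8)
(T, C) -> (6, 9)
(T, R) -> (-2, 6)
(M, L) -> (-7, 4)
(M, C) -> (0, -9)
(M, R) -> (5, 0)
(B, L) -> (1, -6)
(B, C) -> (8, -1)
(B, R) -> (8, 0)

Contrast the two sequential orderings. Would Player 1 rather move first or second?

If Player 1 leads: Player 2's best replies are T→C, M→L, B→R; Player 1's induced payoffs 6, -7, 8; outcome (B, R), payoffs (8, 0).
If Player 2 leads: Player 1's best replies are L→T, C→B, R→B; Player 2's induced payoffs 8, -1, 0; outcome (T, L), payoffs (2, 8).
Player 1 gets 8 moving first and 2 moving second, so Player 1 prefers to move first.

first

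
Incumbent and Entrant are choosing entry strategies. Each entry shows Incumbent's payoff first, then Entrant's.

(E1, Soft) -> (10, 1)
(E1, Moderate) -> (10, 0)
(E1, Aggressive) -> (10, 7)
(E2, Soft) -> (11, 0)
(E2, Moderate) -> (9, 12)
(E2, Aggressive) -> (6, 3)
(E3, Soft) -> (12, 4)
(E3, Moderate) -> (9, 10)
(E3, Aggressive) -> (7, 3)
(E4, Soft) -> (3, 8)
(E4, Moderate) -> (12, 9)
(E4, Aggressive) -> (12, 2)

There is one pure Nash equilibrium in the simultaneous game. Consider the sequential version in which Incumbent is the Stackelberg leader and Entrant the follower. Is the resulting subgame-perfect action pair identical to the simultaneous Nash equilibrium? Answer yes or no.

yes

Solve by backward induction (Incumbent leads).
- E1 → Entrant plays Aggressive (best of 1, 0, 7); Incumbent gets 10.
- E2 → Entrant plays Moderate (best of 0, 12, 3); Incumbent gets 9.
- E3 → Entrant plays Moderate (best of 4, 10, 3); Incumbent gets 9.
- E4 → Entrant plays Moderate (best of 8, 9, 2); Incumbent gets 12.
Maximizing over 10, 9, 9, 12, Incumbent chooses E4. Subgame-perfect outcome: (E4, Moderate) with payoffs (12, 9).
Now find the simultaneous Nash equilibrium.
Incumbent's best replies: Soft→E3; Moderate→E4; Aggressive→E4.
Entrant's best replies: E1→Aggressive; E2→Moderate; E3→Moderate; E4→Moderate.
Only (E4, Moderate) has each player best-responding; Nash payoffs (12, 9).
Sequential outcome (E4, Moderate) coincides with the Nash profile (E4, Moderate).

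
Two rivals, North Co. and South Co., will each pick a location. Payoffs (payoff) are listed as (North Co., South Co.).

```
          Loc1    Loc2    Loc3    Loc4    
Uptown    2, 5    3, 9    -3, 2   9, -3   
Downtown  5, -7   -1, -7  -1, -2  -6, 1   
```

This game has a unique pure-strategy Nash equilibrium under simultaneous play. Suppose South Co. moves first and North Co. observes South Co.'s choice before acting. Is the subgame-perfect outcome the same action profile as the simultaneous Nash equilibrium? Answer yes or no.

North Co. best-responds to each possible South Co. move:
- Loc1 → North Co. plays Downtown (best of 2, 5); South Co. gets -7.
- Loc2 → North Co. plays Uptown (best of 3, -1); South Co. gets 9.
- Loc3 → North Co. plays Downtown (best of -3, -1); South Co. gets -2.
- Loc4 → North Co. plays Uptown (best of 9, -6); South Co. gets -3.
Maximizing over -7, 9, -2, -3, South Co. chooses Loc2. Subgame-perfect outcome: (Uptown, Loc2) with payoffs (3, 9).
For the simultaneous game, intersect best replies.
North Co.'s best replies: Loc1→Downtown; Loc2→Uptown; Loc3→Downtown; Loc4→Uptown.
South Co.'s best replies: Uptown→Loc2; Downtown→Loc4.
Only (Uptown, Loc2) has each player best-responding; Nash payoffs (3, 9).
Sequential outcome (Uptown, Loc2) coincides with the Nash profile (Uptown, Loc2).

yes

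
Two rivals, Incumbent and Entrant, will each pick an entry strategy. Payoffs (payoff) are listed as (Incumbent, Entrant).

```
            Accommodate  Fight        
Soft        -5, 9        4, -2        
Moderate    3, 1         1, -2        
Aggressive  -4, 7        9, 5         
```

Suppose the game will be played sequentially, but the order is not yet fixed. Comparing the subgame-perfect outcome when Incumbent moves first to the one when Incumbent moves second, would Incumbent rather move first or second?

second

If Incumbent leads: Entrant's best replies are Soft→Accommodate, Moderate→Accommodate, Aggressive→Accommodate; Incumbent's induced payoffs -5, 3, -4; outcome (Moderate, Accommodate), payoffs (3, 1).
If Entrant leads: Incumbent's best replies are Accommodate→Moderate, Fight→Aggressive; Entrant's induced payoffs 1, 5; outcome (Aggressive, Fight), payoffs (9, 5).
Incumbent gets 3 moving first and 9 moving second, so Incumbent prefers to move second.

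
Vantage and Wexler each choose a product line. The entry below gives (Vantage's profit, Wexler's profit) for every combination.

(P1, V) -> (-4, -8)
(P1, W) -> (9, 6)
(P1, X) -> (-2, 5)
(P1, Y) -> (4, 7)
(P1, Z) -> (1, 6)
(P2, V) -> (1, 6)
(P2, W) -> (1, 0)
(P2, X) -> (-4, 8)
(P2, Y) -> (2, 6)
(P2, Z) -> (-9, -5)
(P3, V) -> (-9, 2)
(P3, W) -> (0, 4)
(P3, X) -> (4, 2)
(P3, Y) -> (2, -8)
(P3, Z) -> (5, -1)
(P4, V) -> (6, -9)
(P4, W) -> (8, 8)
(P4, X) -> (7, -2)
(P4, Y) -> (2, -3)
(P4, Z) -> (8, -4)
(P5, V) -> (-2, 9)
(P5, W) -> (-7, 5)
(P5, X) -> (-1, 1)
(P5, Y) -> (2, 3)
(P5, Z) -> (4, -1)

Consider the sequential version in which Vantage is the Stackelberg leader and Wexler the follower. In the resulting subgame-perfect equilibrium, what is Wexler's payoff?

8

Work backward from Wexler's decision.
- P1: BR = Y, leader payoff 4.
- P2: BR = X, leader payoff -4.
- P3: BR = W, leader payoff 0.
- P4: BR = W, leader payoff 8.
- P5: BR = V, leader payoff -2.
Among 4, -4, 0, 8, -2, the best is 8 at P4. Subgame-perfect outcome: (P4, W) with payoffs (8, 8).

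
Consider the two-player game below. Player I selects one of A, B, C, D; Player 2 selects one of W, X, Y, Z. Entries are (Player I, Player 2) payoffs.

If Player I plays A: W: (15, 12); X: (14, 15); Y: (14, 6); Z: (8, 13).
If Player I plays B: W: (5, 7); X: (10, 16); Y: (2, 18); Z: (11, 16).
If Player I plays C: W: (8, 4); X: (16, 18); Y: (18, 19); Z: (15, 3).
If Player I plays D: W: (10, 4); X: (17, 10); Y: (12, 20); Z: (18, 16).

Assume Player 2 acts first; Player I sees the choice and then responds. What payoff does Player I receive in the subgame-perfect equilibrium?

Work backward from Player I's decision.
- W: BR = A, leader payoff 12.
- X: BR = D, leader payoff 10.
- Y: BR = C, leader payoff 19.
- Z: BR = D, leader payoff 16.
Maximizing over 12, 10, 19, 16, Player 2 chooses Y. Subgame-perfect outcome: (C, Y) with payoffs (18, 19).

18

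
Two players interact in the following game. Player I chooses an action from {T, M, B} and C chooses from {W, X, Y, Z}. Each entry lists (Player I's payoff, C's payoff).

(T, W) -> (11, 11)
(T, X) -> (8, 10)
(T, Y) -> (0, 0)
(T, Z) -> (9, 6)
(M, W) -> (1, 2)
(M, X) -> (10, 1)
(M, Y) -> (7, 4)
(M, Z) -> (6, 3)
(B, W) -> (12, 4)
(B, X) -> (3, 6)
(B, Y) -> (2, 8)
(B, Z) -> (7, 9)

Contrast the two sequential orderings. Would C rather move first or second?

second

If Player I leads: C's best replies are T→W, M→Y, B→Z; Player I's induced payoffs 11, 7, 7; outcome (T, W), payoffs (11, 11).
If C leads: Player I's best replies are W→B, X→M, Y→M, Z→T; C's induced payoffs 4, 1, 4, 6; outcome (T, Z), payoffs (9, 6).
C gets 6 moving first and 11 moving second, so C prefers to move second.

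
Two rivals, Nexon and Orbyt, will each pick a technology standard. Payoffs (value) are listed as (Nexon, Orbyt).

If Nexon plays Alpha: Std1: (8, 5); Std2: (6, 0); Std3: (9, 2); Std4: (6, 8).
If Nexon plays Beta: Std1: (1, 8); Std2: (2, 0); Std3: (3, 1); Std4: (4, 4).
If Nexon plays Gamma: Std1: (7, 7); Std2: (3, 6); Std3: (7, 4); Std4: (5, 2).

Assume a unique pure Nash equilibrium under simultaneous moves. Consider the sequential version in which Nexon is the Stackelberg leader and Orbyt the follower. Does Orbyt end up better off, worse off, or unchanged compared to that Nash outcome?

worse off

Work backward from Orbyt's decision.
- Alpha → Orbyt plays Std4 (best of 5, 0, 2, 8); Nexon gets 6.
- Beta → Orbyt plays Std1 (best of 8, 0, 1, 4); Nexon gets 1.
- Gamma → Orbyt plays Std1 (best of 7, 6, 4, 2); Nexon gets 7.
Among 6, 1, 7, the best is 7 at Gamma. Subgame-perfect outcome: (Gamma, Std1) with payoffs (7, 7).
For the simultaneous game, intersect best replies.
Nexon's best replies: Std1→Alpha; Std2→Alpha; Std3→Alpha; Std4→Alpha.
Orbyt's best replies: Alpha→Std4; Beta→Std1; Gamma→Std1.
The unique mutual best reply is (Alpha, Std4), giving (6, 8).
Orbyt earns 7 sequentially versus 8 at the Nash outcome: worse off.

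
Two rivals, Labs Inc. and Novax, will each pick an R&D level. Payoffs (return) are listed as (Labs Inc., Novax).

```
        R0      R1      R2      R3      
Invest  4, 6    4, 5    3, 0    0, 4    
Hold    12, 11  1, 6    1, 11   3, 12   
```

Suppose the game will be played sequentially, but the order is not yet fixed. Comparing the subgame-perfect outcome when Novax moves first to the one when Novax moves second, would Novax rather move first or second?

first

If Labs Inc. leads: Novax's best replies are Invest→R0, Hold→R3; Labs Inc.'s induced payoffs 4, 3; outcome (Invest, R0), payoffs (4, 6).
If Novax leads: Labs Inc.'s best replies are R0→Hold, R1→Invest, R2→Invest, R3→Hold; Novax's induced payoffs 11, 5, 0, 12; outcome (Hold, R3), payoffs (3, 12).
Novax gets 12 moving first and 6 moving second, so Novax prefers to move first.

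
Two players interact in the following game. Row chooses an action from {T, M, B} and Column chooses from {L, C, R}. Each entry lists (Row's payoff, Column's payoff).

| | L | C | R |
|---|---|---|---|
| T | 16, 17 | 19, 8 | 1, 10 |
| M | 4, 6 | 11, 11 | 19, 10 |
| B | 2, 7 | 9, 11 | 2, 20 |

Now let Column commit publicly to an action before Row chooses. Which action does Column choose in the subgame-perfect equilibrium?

L

Backward induction with Column moving first.
- L → Row plays T (best of 16, 4, 2); Column gets 17.
- C → Row plays T (best of 19, 11, 9); Column gets 8.
- R → Row plays M (best of 1, 19, 2); Column gets 10.
Maximizing over 17, 8, 10, Column chooses L. Subgame-perfect outcome: (T, L) with payoffs (16, 17).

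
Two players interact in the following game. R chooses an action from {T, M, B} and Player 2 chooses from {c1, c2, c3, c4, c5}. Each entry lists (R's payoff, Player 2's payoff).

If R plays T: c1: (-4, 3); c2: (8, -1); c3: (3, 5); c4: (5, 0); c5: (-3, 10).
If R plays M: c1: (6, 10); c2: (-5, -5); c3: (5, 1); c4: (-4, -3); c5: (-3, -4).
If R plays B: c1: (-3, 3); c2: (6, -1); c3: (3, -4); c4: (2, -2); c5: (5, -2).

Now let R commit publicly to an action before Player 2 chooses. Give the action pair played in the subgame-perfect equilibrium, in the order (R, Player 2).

Solve by backward induction (R leads).
- T: Player 2 compares 3, -1, 5, 0, 10 and picks c5; R would get -3.
- M: Player 2 compares 10, -5, 1, -3, -4 and picks c1; R would get 6.
- B: Player 2 compares 3, -1, -4, -2, -2 and picks c1; R would get -3.
Among -3, 6, -3, the best is 6 at M. Subgame-perfect outcome: (M, c1) with payoffs (6, 10).

(M, c1)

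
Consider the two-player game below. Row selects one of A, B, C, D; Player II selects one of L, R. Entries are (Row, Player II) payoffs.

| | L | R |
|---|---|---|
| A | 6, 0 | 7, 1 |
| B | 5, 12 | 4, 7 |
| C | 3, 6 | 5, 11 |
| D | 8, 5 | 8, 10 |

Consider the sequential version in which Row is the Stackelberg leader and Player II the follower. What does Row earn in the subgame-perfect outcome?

Player II best-responds to each possible Row move:
- A → Player II plays R (best of 0, 1); Row gets 7.
- B → Player II plays L (best of 12, 7); Row gets 5.
- C → Player II plays R (best of 6, 11); Row gets 5.
- D → Player II plays R (best of 5, 10); Row gets 8.
Among 7, 5, 5, 8, the best is 8 at D. Subgame-perfect outcome: (D, R) with payoffs (8, 10).

8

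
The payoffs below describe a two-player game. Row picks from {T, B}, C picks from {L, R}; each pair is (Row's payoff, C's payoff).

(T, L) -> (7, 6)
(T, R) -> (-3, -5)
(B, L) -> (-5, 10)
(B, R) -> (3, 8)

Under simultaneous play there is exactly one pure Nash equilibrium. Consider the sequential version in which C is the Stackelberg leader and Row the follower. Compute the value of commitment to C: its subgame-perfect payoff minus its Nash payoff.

2

Row best-responds to each possible C move:
- L → Row plays T (best of 7, -5); C gets 6.
- R → Row plays B (best of -3, 3); C gets 8.
C's induced payoffs are 6, 8, so C commits to R. Subgame-perfect outcome: (B, R) with payoffs (3, 8).
Now find the simultaneous Nash equilibrium.
Row's best replies: L→T; R→B.
C's best replies: T→L; B→L.
The unique mutual best reply is (T, L), giving (7, 6).
C's commitment gain: 8 − 6 = 2.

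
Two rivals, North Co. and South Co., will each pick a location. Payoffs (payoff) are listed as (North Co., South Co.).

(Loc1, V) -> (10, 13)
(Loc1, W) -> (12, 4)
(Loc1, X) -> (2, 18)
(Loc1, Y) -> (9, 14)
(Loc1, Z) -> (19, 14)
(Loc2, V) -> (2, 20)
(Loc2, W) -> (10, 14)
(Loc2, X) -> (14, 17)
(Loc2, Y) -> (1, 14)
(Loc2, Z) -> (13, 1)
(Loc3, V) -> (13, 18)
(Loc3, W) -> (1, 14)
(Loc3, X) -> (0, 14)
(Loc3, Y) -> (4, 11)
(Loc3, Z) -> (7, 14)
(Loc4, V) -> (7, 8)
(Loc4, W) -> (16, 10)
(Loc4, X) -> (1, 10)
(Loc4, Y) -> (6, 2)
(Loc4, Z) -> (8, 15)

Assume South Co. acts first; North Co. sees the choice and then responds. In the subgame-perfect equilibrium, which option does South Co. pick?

Backward induction with South Co. moving first.
- V: BR = Loc3, leader payoff 18.
- W: BR = Loc4, leader payoff 10.
- X: BR = Loc2, leader payoff 17.
- Y: BR = Loc1, leader payoff 14.
- Z: BR = Loc1, leader payoff 14.
Maximizing over 18, 10, 17, 14, 14, South Co. chooses V. Subgame-perfect outcome: (Loc3, V) with payoffs (13, 18).

V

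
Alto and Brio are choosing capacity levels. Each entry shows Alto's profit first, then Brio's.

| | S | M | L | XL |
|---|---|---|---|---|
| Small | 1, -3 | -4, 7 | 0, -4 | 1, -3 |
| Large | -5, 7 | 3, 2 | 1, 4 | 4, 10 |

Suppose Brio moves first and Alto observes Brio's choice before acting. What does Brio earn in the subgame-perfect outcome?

Alto best-responds to each possible Brio move:
- S: Alto compares 1, -5 and picks Small; Brio would get -3.
- M: Alto compares -4, 3 and picks Large; Brio would get 2.
- L: Alto compares 0, 1 and picks Large; Brio would get 4.
- XL: Alto compares 1, 4 and picks Large; Brio would get 10.
Maximizing over -3, 2, 4, 10, Brio chooses XL. Subgame-perfect outcome: (Large, XL) with payoffs (4, 10).

10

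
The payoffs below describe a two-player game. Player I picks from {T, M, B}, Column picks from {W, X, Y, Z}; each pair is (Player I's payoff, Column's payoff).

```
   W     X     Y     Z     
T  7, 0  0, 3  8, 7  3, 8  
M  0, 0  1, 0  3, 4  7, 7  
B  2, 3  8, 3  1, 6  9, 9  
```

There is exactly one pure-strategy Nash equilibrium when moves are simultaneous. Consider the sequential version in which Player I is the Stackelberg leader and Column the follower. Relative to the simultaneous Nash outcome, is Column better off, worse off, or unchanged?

unchanged

Work backward from Column's decision.
- T → Column plays Z (best of 0, 3, 7, 8); Player I gets 3.
- M → Column plays Z (best of 0, 0, 4, 7); Player I gets 7.
- B → Column plays Z (best of 3, 3, 6, 9); Player I gets 9.
Player I's induced payoffs are 3, 7, 9, so Player I commits to B. Subgame-perfect outcome: (B, Z) with payoffs (9, 9).
For the simultaneous game, intersect best replies.
Player I's best replies: W→T; X→B; Y→T; Z→B.
Column's best replies: T→Z; M→Z; B→Z.
The unique mutual best reply is (B, Z), giving (9, 9).
Column earns 9 sequentially versus 9 at the Nash outcome: unchanged.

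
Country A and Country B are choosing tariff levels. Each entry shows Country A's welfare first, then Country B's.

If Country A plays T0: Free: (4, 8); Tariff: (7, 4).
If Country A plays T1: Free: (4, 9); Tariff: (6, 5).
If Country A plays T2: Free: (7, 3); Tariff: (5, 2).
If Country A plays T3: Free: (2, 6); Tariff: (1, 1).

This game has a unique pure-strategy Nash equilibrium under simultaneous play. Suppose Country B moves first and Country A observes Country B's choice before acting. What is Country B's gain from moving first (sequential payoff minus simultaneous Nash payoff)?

1

Work backward from Country A's decision.
- Free: Country A compares 4, 4, 7, 2 and picks T2; Country B would get 3.
- Tariff: Country A compares 7, 6, 5, 1 and picks T0; Country B would get 4.
Country B's induced payoffs are 3, 4, so Country B commits to Tariff. Subgame-perfect outcome: (T0, Tariff) with payoffs (7, 4).
For the simultaneous game, intersect best replies.
Country A's best replies: Free→T2; Tariff→T0.
Country B's best replies: T0→Free; T1→Free; T2→Free; T3→Free.
The unique mutual best reply is (T2, Free), giving (7, 3).
Country B's commitment gain: 4 − 3 = 1.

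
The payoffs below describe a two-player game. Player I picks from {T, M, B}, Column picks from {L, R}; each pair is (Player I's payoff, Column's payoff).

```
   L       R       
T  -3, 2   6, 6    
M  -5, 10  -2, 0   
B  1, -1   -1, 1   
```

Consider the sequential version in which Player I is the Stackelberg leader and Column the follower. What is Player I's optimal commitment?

T

Solve by backward induction (Player I leads).
- T: BR = R, leader payoff 6.
- M: BR = L, leader payoff -5.
- B: BR = R, leader payoff -1.
Among 6, -5, -1, the best is 6 at T. Subgame-perfect outcome: (T, R) with payoffs (6, 6).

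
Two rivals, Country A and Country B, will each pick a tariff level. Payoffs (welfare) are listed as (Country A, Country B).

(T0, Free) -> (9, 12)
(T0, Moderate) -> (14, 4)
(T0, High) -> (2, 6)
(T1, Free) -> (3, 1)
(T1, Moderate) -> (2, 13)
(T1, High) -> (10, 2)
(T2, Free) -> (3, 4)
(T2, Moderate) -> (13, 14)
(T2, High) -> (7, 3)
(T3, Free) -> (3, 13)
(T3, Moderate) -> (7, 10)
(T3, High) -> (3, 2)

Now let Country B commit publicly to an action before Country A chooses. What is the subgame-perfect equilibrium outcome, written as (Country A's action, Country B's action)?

Country A best-responds to each possible Country B move:
- Free → Country A plays T0 (best of 9, 3, 3, 3); Country B gets 12.
- Moderate → Country A plays T0 (best of 14, 2, 13, 7); Country B gets 4.
- High → Country A plays T1 (best of 2, 10, 7, 3); Country B gets 2.
Maximizing over 12, 4, 2, Country B chooses Free. Subgame-perfect outcome: (T0, Free) with payoffs (9, 12).

(T0, Free)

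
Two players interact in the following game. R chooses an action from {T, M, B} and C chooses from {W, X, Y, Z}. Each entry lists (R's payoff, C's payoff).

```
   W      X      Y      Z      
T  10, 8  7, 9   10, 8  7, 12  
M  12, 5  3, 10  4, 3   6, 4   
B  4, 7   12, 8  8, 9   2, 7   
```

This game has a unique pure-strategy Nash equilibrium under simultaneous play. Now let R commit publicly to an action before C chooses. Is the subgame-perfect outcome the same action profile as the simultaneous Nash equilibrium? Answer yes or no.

Work backward from C's decision.
- T: C compares 8, 9, 8, 12 and picks Z; R would get 7.
- M: C compares 5, 10, 3, 4 and picks X; R would get 3.
- B: C compares 7, 8, 9, 7 and picks Y; R would get 8.
R's induced payoffs are 7, 3, 8, so R commits to B. Subgame-perfect outcome: (B, Y) with payoffs (8, 9).
Under simultaneous play:
R's best replies: W→M; X→B; Y→T; Z→T.
C's best replies: T→Z; M→X; B→Y.
The unique mutual best reply is (T, Z), giving (7, 12).
Sequential outcome (B, Y) differs from the Nash profile (T, Z).

no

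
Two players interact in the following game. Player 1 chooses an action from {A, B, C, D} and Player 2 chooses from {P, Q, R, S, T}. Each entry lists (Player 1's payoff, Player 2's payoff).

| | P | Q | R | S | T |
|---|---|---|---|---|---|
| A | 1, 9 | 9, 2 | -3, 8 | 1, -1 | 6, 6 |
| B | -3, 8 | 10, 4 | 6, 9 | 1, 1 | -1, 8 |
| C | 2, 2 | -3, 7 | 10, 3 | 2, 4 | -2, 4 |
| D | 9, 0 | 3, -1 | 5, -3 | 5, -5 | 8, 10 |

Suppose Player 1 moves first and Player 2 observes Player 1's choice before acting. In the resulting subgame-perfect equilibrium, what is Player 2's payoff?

10

Work backward from Player 2's decision.
- A → Player 2 plays P (best of 9, 2, 8, -1, 6); Player 1 gets 1.
- B → Player 2 plays R (best of 8, 4, 9, 1, 8); Player 1 gets 6.
- C → Player 2 plays Q (best of 2, 7, 3, 4, 4); Player 1 gets -3.
- D → Player 2 plays T (best of 0, -1, -3, -5, 10); Player 1 gets 8.
Maximizing over 1, 6, -3, 8, Player 1 chooses D. Subgame-perfect outcome: (D, T) with payoffs (8, 10).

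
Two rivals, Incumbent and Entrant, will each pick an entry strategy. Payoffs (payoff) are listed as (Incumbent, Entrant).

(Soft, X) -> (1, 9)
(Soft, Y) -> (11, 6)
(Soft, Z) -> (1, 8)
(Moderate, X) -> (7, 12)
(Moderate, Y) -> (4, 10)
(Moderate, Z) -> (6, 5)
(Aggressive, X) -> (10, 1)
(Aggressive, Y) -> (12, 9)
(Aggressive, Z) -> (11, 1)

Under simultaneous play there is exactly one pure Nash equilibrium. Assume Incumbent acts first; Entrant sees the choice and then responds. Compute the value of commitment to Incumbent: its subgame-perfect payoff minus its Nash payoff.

0

Solve by backward induction (Incumbent leads).
- Soft: BR = X, leader payoff 1.
- Moderate: BR = X, leader payoff 7.
- Aggressive: BR = Y, leader payoff 12.
Maximizing over 1, 7, 12, Incumbent chooses Aggressive. Subgame-perfect outcome: (Aggressive, Y) with payoffs (12, 9).
Now find the simultaneous Nash equilibrium.
Incumbent's best replies: X→Aggressive; Y→Aggressive; Z→Aggressive.
Entrant's best replies: Soft→X; Moderate→X; Aggressive→Y.
Only (Aggressive, Y) has each player best-responding; Nash payoffs (12, 9).
Incumbent's commitment gain: 12 − 12 = 0.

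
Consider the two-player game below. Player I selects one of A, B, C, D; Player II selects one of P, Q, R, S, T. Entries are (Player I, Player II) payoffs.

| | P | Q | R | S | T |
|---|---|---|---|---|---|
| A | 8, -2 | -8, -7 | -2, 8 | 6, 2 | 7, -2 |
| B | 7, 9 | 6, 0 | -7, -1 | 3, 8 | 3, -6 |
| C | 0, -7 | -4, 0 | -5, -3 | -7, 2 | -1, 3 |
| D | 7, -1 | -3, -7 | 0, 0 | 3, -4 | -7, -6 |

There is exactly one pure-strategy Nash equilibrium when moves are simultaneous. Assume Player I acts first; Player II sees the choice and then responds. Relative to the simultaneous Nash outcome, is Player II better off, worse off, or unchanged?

Work backward from Player II's decision.
- A: Player II compares -2, -7, 8, 2, -2 and picks R; Player I would get -2.
- B: Player II compares 9, 0, -1, 8, -6 and picks P; Player I would get 7.
- C: Player II compares -7, 0, -3, 2, 3 and picks T; Player I would get -1.
- D: Player II compares -1, -7, 0, -4, -6 and picks R; Player I would get 0.
Among -2, 7, -1, 0, the best is 7 at B. Subgame-perfect outcome: (B, P) with payoffs (7, 9).
Under simultaneous play:
Player I's best replies: P→A; Q→B; R→D; S→A; T→A.
Player II's best replies: A→R; B→P; C→T; D→R.
The unique mutual best reply is (D, R), giving (0, 0).
Player II earns 9 sequentially versus 0 at the Nash outcome: better off.

better off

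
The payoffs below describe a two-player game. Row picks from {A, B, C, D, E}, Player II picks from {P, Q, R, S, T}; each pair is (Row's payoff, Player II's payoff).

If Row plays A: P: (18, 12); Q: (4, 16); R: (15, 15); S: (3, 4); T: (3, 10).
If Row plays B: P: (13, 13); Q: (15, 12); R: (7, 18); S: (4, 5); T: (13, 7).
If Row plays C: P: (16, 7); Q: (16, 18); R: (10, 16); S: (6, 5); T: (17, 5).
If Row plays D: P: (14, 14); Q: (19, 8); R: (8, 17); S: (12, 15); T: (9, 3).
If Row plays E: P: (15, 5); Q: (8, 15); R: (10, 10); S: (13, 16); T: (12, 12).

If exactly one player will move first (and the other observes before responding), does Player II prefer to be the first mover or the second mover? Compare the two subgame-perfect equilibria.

If Row leads: Player II's best replies are A→Q, B→R, C→Q, D→R, E→S; Row's induced payoffs 4, 7, 16, 8, 13; outcome (C, Q), payoffs (16, 18).
If Player II leads: Row's best replies are P→A, Q→D, R→A, S→E, T→C; Player II's induced payoffs 12, 8, 15, 16, 5; outcome (E, S), payoffs (13, 16).
Player II gets 16 moving first and 18 moving second, so Player II prefers to move second.

second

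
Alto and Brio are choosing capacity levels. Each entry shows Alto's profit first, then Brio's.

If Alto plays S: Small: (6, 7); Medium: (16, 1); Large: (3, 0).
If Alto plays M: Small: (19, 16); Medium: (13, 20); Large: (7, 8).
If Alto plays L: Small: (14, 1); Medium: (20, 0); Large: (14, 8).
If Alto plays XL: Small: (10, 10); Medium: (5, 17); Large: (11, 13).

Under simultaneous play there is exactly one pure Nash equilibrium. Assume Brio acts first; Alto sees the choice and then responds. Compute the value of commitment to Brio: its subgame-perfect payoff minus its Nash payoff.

Backward induction with Brio moving first.
- Small → Alto plays M (best of 6, 19, 14, 10); Brio gets 16.
- Medium → Alto plays L (best of 16, 13, 20, 5); Brio gets 0.
- Large → Alto plays L (best of 3, 7, 14, 11); Brio gets 8.
Among 16, 0, 8, the best is 16 at Small. Subgame-perfect outcome: (M, Small) with payoffs (19, 16).
For the simultaneous game, intersect best replies.
Alto's best replies: Small→M; Medium→L; Large→L.
Brio's best replies: S→Small; M→Medium; L→Large; XL→Medium.
The unique mutual best reply is (L, Large), giving (14, 8).
Brio's commitment gain: 16 − 8 = 8.

8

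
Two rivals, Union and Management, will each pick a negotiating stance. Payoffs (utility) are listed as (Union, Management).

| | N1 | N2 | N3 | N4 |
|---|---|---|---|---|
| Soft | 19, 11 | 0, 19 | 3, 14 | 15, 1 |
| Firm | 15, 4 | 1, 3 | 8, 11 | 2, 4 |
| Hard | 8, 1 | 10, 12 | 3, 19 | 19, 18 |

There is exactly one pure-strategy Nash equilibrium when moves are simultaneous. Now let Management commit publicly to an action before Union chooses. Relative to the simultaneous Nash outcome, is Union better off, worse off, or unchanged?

Solve by backward induction (Management leads).
- N1: BR = Soft, leader payoff 11.
- N2: BR = Hard, leader payoff 12.
- N3: BR = Firm, leader payoff 11.
- N4: BR = Hard, leader payoff 18.
Maximizing over 11, 12, 11, 18, Management chooses N4. Subgame-perfect outcome: (Hard, N4) with payoffs (19, 18).
Now find the simultaneous Nash equilibrium.
Union's best replies: N1→Soft; N2→Hard; N3→Firm; N4→Hard.
Management's best replies: Soft→N2; Firm→N3; Hard→N3.
Only (Firm, N3) has each player best-responding; Nash payoffs (8, 11).
Union earns 19 sequentially versus 8 at the Nash outcome: better off.

better off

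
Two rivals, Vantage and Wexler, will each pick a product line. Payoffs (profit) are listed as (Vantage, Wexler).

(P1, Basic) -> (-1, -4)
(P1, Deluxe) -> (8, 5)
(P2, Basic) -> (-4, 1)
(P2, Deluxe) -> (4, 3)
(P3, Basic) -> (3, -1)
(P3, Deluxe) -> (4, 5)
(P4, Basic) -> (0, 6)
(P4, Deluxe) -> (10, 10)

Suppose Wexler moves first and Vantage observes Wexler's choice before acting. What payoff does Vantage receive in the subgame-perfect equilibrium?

Vantage best-responds to each possible Wexler move:
- Basic → Vantage plays P3 (best of -1, -4, 3, 0); Wexler gets -1.
- Deluxe → Vantage plays P4 (best of 8, 4, 4, 10); Wexler gets 10.
Among -1, 10, the best is 10 at Deluxe. Subgame-perfect outcome: (P4, Deluxe) with payoffs (10, 10).

10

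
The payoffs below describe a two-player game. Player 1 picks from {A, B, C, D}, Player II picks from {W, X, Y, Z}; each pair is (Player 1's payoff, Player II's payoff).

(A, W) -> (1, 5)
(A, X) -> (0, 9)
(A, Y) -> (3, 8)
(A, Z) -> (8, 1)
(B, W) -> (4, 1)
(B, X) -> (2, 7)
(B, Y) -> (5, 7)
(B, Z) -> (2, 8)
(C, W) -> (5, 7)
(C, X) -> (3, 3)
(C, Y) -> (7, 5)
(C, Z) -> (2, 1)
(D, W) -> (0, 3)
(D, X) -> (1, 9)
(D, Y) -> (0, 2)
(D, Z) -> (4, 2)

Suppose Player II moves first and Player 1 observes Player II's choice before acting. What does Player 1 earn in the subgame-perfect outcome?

Solve by backward induction (Player II leads).
- W: Player 1 compares 1, 4, 5, 0 and picks C; Player II would get 7.
- X: Player 1 compares 0, 2, 3, 1 and picks C; Player II would get 3.
- Y: Player 1 compares 3, 5, 7, 0 and picks C; Player II would get 5.
- Z: Player 1 compares 8, 2, 2, 4 and picks A; Player II would get 1.
Among 7, 3, 5, 1, the best is 7 at W. Subgame-perfect outcome: (C, W) with payoffs (5, 7).

5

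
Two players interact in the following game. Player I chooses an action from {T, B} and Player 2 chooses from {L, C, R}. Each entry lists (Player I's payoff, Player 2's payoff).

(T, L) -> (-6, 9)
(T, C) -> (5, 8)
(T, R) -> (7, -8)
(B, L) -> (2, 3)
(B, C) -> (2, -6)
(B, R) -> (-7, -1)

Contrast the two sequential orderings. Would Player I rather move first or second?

If Player I leads: Player 2's best replies are T→L, B→L; Player I's induced payoffs -6, 2; outcome (B, L), payoffs (2, 3).
If Player 2 leads: Player I's best replies are L→B, C→T, R→T; Player 2's induced payoffs 3, 8, -8; outcome (T, C), payoffs (5, 8).
Player I gets 2 moving first and 5 moving second, so Player I prefers to move second.

second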